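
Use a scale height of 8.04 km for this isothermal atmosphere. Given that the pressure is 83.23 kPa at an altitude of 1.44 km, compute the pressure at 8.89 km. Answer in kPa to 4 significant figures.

Between two levels, P₂ = P₁ exp(−Δz/H) with Δz = z₂ − z₁.
Δz = 8890.0 − 1440.0 = 7450.0 m; Δz/H = 7450.0/8040.0 = 0.92662.
P₂ = 83.23 × exp(−0.92662) = 83.23 × 0.39589 = 32.950 kPa.

P ≈ 32.95 kPa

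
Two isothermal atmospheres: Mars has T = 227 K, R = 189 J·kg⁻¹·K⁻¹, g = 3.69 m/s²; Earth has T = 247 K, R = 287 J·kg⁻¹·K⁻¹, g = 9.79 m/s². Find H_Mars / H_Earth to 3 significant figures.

H_Mars/H_Earth ≈ 1.61

H = RT/g for each body.
H_Mars = 189 × 227 / 3.69 = 11627 m.
H_Earth = 287 × 247 / 9.79 = 7241.0 m.
H_Mars/H_Earth = 11627/7241.0 = 1.6057.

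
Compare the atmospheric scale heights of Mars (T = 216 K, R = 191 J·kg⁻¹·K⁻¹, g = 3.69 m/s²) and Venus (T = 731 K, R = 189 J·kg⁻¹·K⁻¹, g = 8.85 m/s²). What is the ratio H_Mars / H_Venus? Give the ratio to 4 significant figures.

H = RT/g for each body.
H_Mars = 191 × 216 / 3.69 = 11180 m.
H_Venus = 189 × 731 / 8.85 = 15611 m.
H_Mars/H_Venus = 11180/15611 = 0.71616.

H_Mars/H_Venus ≈ 0.7162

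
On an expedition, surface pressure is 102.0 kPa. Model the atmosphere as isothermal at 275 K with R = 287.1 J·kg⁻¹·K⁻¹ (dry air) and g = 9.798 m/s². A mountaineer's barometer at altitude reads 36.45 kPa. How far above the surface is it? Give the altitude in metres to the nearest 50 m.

z ≈ 8300 m

Scale height: H = RT/g = 287.1 × 275 / 9.798 = 8058.0 m.
Invert the barometric formula: z = H ln(P₀/P).
P₀/P = 102.0/36.45 = 2.7984; ln(2.7984) = 1.0290.
z = 8058.0 × 1.0290 = 8291.7 m.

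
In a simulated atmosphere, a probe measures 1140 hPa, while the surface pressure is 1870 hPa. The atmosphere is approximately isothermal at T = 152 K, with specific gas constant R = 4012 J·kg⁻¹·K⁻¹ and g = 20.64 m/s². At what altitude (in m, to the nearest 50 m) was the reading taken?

Scale height: H = RT/g = 4012 × 152 / 20.64 = 29546 m.
Invert the barometric formula: z = H ln(P₀/P).
P₀/P = 1870/1140 = 1.6404; ln(1.6404) = 0.49494.
z = 29546 × 0.49494 = 14623 m.

z ≈ 14600 m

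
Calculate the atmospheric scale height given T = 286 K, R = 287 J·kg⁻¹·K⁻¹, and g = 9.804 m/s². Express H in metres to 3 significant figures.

The scale height of an isothermal atmosphere is H = RT/g.
H = 287 × 286 / 9.804 = 82082/9.804 = 8372.3 m.

H ≈ 8370 m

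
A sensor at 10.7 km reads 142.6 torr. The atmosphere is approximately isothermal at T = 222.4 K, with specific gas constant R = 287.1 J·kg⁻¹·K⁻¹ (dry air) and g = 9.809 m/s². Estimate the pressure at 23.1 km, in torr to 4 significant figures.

P ≈ 21.22 torr

Scale height: H = RT/g = 287.1 × 222.4 / 9.809 = 6509.4 m.
Between two levels, P₂ = P₁ exp(−Δz/H) with Δz = z₂ − z₁.
Δz = 23100 − 10700 = 12400 m; Δz/H = 12400/6509.4 = 1.9049.
P₂ = 142.6 × exp(−1.9049) = 142.6 × 0.14884 = 21.225 torr.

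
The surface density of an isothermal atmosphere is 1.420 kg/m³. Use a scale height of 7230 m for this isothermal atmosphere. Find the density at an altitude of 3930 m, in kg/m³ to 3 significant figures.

In an isothermal atmosphere, density decays like pressure: ρ = ρ₀ exp(−z/H).
z/H = 3930.0/7230.0 = 0.54357; exp(−0.54357) = 0.58067.
ρ = 1.420 × 0.58067 = 0.82455 kg/m³.

ρ ≈ 0.825 kg/m³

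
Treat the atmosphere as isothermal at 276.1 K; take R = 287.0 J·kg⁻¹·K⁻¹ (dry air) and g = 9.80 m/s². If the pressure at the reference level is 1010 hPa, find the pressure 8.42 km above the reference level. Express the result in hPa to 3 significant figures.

P ≈ 357 hPa

Scale height: H = RT/g = 287.0 × 276.1 / 9.80 = 8085.8 m.
Barometric formula: P = P₀ exp(−z/H).
z/H = 8420.0/8085.8 = 1.0413; exp(−1.0413) = 0.35300.
P = 1010 × 0.35300 = 356.53 hPa.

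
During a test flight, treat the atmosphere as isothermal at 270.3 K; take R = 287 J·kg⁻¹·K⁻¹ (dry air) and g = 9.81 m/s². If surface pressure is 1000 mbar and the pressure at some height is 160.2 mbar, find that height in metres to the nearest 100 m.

Scale height: H = RT/g = 287 × 270.3 / 9.81 = 7907.9 m.
Invert the barometric formula: z = H ln(P₀/P).
P₀/P = 1000/160.2 = 6.2422; ln(6.2422) = 1.8313.
z = 7907.9 × 1.8313 = 14482 m.

z ≈ 14500 m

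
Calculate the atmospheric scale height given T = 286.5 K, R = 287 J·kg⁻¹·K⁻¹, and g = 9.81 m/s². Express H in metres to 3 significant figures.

H ≈ 8380 m

The scale height of an isothermal atmosphere is H = RT/g.
H = 287 × 286.5 / 9.81 = 82226/9.81 = 8381.9 m.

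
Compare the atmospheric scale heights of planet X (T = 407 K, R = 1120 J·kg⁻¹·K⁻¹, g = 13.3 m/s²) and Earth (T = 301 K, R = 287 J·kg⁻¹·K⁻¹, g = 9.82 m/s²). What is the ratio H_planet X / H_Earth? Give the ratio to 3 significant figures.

H_planet X/H_Earth ≈ 3.90

H = RT/g for each body.
H_planet X = 1120 × 407 / 13.3 = 34274 m.
H_Earth = 287 × 301 / 9.82 = 8797.0 m.
H_planet X/H_Earth = 34274/8797.0 = 3.8961.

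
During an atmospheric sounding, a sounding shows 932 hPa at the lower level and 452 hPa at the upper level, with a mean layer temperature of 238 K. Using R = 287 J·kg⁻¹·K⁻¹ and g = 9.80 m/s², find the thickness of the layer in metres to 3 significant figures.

Δz ≈ 5040 m

Hypsometric equation: Δz = (R T̄/g) ln(P₁/P₂).
R T̄/g = 287 × 238 / 9.80 = 6970.0 m.
ln(932/452) = ln(2.0619) = 0.72363.
Δz = 6970.0 × 0.72363 = 5043.7 m.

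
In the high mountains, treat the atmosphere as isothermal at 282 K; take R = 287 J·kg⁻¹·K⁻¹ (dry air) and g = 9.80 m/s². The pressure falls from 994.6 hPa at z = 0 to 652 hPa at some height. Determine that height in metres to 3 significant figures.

Scale height: H = RT/g = 287 × 282 / 9.80 = 8258.6 m.
Invert the barometric formula: z = H ln(P₀/P).
P₀/P = 994.6/652 = 1.5255; ln(1.5255) = 0.42232.
z = 8258.6 × 0.42232 = 3487.8 m.

z ≈ 3490 m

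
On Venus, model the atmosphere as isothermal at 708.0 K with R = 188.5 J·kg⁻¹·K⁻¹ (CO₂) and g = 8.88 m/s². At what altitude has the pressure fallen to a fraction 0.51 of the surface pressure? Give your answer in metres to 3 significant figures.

z ≈ 10100 m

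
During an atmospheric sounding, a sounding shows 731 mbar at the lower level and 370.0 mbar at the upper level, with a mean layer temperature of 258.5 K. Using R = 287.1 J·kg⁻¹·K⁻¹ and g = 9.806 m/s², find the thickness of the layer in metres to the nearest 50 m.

Hypsometric equation: Δz = (R T̄/g) ln(P₁/P₂).
R T̄/g = 287.1 × 258.5 / 9.806 = 7568.4 m.
ln(731/370.0) = ln(1.9757) = 0.68092.
Δz = 7568.4 × 0.68092 = 5153.5 m.

Δz ≈ 5150 m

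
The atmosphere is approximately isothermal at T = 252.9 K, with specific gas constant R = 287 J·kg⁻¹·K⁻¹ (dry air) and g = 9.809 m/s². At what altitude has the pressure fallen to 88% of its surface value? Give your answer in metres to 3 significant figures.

z ≈ 946 m

Scale height: H = RT/g = 287 × 252.9 / 9.809 = 7399.6 m.
Set P/P₀ = exp(−z/H) = 0.88, so z = −H ln(0.88).
−ln(0.88) = 0.12783; z = 7399.6 × 0.12783 = 945.89 m.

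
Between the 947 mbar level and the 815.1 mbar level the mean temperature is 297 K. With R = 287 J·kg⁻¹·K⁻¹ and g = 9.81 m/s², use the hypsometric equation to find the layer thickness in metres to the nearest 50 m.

Hypsometric equation: Δz = (R T̄/g) ln(P₁/P₂).
R T̄/g = 287 × 297 / 9.81 = 8689.0 m.
ln(947/815.1) = ln(1.1618) = 0.14997.
Δz = 8689.0 × 0.14997 = 1303.1 m.

Δz ≈ 1300 m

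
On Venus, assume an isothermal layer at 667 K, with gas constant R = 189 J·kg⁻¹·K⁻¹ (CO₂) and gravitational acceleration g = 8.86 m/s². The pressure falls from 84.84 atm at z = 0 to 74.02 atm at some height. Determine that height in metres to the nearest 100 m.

Scale height: H = RT/g = 189 × 667 / 8.86 = 14228 m.
Invert the barometric formula: z = H ln(P₀/P).
P₀/P = 84.84/74.02 = 1.1462; ln(1.1462) = 0.13645.
z = 14228 × 0.13645 = 1941.4 m.

z ≈ 1900 m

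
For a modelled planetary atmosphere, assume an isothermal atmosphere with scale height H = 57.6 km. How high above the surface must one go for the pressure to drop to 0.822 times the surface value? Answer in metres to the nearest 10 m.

Set P/P₀ = exp(−z/H) = 0.822, so z = −H ln(0.822).
−ln(0.822) = 0.19601; z = 57600 × 0.19601 = 11290 m.

z ≈ 11290 m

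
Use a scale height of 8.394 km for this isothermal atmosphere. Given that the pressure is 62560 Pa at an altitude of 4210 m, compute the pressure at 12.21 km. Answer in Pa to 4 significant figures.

P ≈ 24120 Pa

Between two levels, P₂ = P₁ exp(−Δz/H) with Δz = z₂ − z₁.
Δz = 12210 − 4210.0 = 8000.0 m; Δz/H = 8000.0/8394.0 = 0.95306.
P₂ = 62560 × exp(−0.95306) = 62560 × 0.38556 = 24121 Pa.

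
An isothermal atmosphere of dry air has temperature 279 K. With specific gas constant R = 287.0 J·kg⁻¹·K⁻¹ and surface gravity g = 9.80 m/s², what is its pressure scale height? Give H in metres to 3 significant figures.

H ≈ 8170 m

The scale height of an isothermal atmosphere is H = RT/g.
H = 287.0 × 279 / 9.80 = 80073/9.80 = 8170.7 m.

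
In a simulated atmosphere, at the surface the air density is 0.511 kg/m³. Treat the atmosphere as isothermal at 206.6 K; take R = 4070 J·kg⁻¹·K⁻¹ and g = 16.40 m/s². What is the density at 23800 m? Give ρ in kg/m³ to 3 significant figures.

ρ ≈ 0.321 kg/m³

Scale height: H = RT/g = 4070 × 206.6 / 16.40 = 51272 m.
In an isothermal atmosphere, density decays like pressure: ρ = ρ₀ exp(−z/H).
z/H = 23800/51272 = 0.46419; exp(−0.46419) = 0.62864.
ρ = 0.511 × 0.62864 = 0.32124 kg/m³.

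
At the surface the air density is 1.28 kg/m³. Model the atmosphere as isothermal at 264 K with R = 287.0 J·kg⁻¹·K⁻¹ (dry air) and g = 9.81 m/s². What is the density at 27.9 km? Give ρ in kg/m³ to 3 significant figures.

ρ ≈ 0.0345 kg/m³

Scale height: H = RT/g = 287.0 × 264 / 9.81 = 7723.5 m.
In an isothermal atmosphere, density decays like pressure: ρ = ρ₀ exp(−z/H).
z/H = 27900/7723.5 = 3.6124; exp(−3.6124) = 0.026987.
ρ = 1.28 × 0.026987 = 0.034543 kg/m³.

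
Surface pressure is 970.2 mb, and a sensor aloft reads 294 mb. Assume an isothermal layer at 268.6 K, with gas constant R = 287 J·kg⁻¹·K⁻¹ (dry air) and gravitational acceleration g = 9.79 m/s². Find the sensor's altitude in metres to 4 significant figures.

Scale height: H = RT/g = 287 × 268.6 / 9.79 = 7874.2 m.
Invert the barometric formula: z = H ln(P₀/P).
P₀/P = 970.2/294 = 3.3000; ln(3.3000) = 1.1939.
z = 7874.2 × 1.1939 = 9401.0 m.

z ≈ 9401 m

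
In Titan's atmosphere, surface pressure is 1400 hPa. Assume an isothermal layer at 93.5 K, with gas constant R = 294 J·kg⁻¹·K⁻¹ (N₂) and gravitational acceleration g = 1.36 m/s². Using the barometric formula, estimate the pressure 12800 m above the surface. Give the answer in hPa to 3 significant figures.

P ≈ 743 hPa

Scale height: H = RT/g = 294 × 93.5 / 1.36 = 20212 m.
Barometric formula: P = P₀ exp(−z/H).
z/H = 12800/20212 = 0.63329; exp(−0.63329) = 0.53084.
P = 1400 × 0.53084 = 743.18 hPa.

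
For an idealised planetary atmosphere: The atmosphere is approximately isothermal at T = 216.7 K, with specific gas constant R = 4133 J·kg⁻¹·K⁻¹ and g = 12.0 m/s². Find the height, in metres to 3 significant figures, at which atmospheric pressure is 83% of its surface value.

Scale height: H = RT/g = 4133 × 216.7 / 12.0 = 74635 m.
Set P/P₀ = exp(−z/H) = 0.83, so z = −H ln(0.83).
−ln(0.83) = 0.18633; z = 74635 × 0.18633 = 13907 m.

z ≈ 13900 m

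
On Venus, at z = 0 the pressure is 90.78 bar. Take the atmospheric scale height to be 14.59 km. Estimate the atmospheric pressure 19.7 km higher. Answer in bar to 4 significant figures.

P ≈ 23.53 bar

Barometric formula: P = P₀ exp(−z/H).
z/H = 19700/14590 = 1.3502; exp(−1.3502) = 0.25919.
P = 90.78 × 0.25919 = 23.529 bar.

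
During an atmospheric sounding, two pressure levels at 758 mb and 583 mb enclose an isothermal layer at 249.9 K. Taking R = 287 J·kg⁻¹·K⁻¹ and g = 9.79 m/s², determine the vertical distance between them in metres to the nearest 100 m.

Hypsometric equation: Δz = (R T̄/g) ln(P₁/P₂).
R T̄/g = 287 × 249.9 / 9.79 = 7326.0 m.
ln(758/583) = ln(1.3002) = 0.26252.
Δz = 7326.0 × 0.26252 = 1923.2 m.

Δz ≈ 1900 m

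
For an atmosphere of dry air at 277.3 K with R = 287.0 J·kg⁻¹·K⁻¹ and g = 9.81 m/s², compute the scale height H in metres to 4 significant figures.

H ≈ 8113 m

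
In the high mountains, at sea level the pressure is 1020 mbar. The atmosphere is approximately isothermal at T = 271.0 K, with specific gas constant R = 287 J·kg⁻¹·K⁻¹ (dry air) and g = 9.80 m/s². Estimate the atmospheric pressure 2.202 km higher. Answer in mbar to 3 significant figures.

Scale height: H = RT/g = 287 × 271.0 / 9.80 = 7936.4 m.
Barometric formula: P = P₀ exp(−z/H).
z/H = 2202.0/7936.4 = 0.27746; exp(−0.27746) = 0.75771.
P = 1020 × 0.75771 = 772.86 mbar.

P ≈ 773 mbar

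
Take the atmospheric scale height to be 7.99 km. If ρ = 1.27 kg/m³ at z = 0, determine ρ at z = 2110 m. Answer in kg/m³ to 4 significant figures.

In an isothermal atmosphere, density decays like pressure: ρ = ρ₀ exp(−z/H).
z/H = 2110.0/7990.0 = 0.26408; exp(−0.26408) = 0.76791.
ρ = 1.27 × 0.76791 = 0.97525 kg/m³.

ρ ≈ 0.9752 kg/m³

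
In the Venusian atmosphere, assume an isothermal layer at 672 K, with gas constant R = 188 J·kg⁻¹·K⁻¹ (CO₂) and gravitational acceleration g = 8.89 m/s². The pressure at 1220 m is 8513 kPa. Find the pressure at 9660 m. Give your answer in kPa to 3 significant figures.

Scale height: H = RT/g = 188 × 672 / 8.89 = 14211 m.
Between two levels, P₂ = P₁ exp(−Δz/H) with Δz = z₂ − z₁.
Δz = 9660.0 − 1220.0 = 8440.0 m; Δz/H = 8440.0/14211 = 0.59391.
P₂ = 8513 × exp(−0.59391) = 8513 × 0.55216 = 4700.5 kPa.

P ≈ 4700 kPa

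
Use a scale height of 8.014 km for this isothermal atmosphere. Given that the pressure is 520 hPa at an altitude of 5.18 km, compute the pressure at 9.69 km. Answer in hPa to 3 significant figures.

P ≈ 296 hPa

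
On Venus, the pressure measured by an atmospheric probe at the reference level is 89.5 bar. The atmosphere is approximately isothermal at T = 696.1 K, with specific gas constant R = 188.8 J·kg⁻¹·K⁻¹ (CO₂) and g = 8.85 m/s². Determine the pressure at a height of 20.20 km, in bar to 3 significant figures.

Scale height: H = RT/g = 188.8 × 696.1 / 8.85 = 14850 m.
Barometric formula: P = P₀ exp(−z/H).
z/H = 20200/14850 = 1.3603; exp(−1.3603) = 0.25658.
P = 89.5 × 0.25658 = 22.964 bar.

P ≈ 23.0 bar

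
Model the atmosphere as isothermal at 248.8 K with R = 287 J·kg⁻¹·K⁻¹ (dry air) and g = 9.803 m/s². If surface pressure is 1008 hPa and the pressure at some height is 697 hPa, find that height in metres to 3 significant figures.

z ≈ 2690 m

Scale height: H = RT/g = 287 × 248.8 / 9.803 = 7284.1 m.
Invert the barometric formula: z = H ln(P₀/P).
P₀/P = 1008/697 = 1.4462; ln(1.4462) = 0.36894.
z = 7284.1 × 0.36894 = 2687.4 m.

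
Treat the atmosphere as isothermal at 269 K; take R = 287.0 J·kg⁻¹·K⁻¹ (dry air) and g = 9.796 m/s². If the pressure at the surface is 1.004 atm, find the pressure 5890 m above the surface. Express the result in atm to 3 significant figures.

Scale height: H = RT/g = 287.0 × 269 / 9.796 = 7881.1 m.
Barometric formula: P = P₀ exp(−z/H).
z/H = 5890.0/7881.1 = 0.74736; exp(−0.74736) = 0.47362.
P = 1.004 × 0.47362 = 0.47551 atm.

P ≈ 0.476 atm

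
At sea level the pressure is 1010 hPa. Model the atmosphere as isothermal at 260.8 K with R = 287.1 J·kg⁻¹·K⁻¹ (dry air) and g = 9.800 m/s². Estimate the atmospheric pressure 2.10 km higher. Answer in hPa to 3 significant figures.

Scale height: H = RT/g = 287.1 × 260.8 / 9.800 = 7640.4 m.
Barometric formula: P = P₀ exp(−z/H).
z/H = 2100.0/7640.4 = 0.27485; exp(−0.27485) = 0.75969.
P = 1010 × 0.75969 = 767.29 hPa.

P ≈ 767 hPa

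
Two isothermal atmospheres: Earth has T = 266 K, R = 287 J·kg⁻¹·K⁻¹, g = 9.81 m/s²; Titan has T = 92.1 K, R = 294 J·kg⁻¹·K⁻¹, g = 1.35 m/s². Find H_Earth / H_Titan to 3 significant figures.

H_Earth/H_Titan ≈ 0.388

H = RT/g for each body.
H_Earth = 287 × 266 / 9.81 = 7782.1 m.
H_Titan = 294 × 92.1 / 1.35 = 20057 m.
H_Earth/H_Titan = 7782.1/20057 = 0.38800.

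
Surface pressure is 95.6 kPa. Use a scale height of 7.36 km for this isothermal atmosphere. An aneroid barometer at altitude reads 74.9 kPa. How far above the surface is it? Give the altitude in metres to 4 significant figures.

z ≈ 1796 m

Invert the barometric formula: z = H ln(P₀/P).
P₀/P = 95.6/74.9 = 1.2764; ln(1.2764) = 0.24404.
z = 7360.0 × 0.24404 = 1796.1 m.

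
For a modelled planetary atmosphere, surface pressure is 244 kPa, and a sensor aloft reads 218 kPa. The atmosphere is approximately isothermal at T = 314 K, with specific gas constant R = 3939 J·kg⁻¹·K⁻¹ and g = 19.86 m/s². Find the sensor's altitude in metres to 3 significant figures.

Scale height: H = RT/g = 3939 × 314 / 19.86 = 62278 m.
Invert the barometric formula: z = H ln(P₀/P).
P₀/P = 244/218 = 1.1193; ln(1.1193) = 0.11270.
z = 62278 × 0.11270 = 7018.7 m.

z ≈ 7020 m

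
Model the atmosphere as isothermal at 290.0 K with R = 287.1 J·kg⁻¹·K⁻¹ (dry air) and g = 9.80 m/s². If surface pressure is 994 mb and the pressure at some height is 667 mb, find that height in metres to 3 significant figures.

z ≈ 3390 m

Scale height: H = RT/g = 287.1 × 290.0 / 9.80 = 8495.8 m.
Invert the barometric formula: z = H ln(P₀/P).
P₀/P = 994/667 = 1.4903; ln(1.4903) = 0.39898.
z = 8495.8 × 0.39898 = 3389.7 m.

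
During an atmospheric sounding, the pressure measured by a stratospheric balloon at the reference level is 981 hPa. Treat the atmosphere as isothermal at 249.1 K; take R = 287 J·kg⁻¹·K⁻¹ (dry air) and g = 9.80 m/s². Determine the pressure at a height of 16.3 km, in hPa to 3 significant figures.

P ≈ 105 hPa

Scale height: H = RT/g = 287 × 249.1 / 9.80 = 7295.1 m.
Barometric formula: P = P₀ exp(−z/H).
z/H = 16300/7295.1 = 2.2344; exp(−2.2344) = 0.10706.
P = 981 × 0.10706 = 105.03 hPa.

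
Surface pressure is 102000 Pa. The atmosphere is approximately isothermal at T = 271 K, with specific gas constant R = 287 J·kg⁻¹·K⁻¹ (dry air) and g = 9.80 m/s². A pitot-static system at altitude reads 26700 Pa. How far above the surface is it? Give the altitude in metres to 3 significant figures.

z ≈ 10600 m

Scale height: H = RT/g = 287 × 271 / 9.80 = 7936.4 m.
Invert the barometric formula: z = H ln(P₀/P).
P₀/P = 102000/26700 = 3.8202; ln(3.8202) = 1.3403.
z = 7936.4 × 1.3403 = 10637 m.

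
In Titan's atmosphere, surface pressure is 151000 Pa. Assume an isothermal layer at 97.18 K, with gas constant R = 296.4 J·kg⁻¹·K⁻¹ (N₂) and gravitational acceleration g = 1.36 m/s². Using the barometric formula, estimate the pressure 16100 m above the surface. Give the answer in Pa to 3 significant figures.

P ≈ 70600 Pa

Scale height: H = RT/g = 296.4 × 97.18 / 1.36 = 21180 m.
Barometric formula: P = P₀ exp(−z/H).
z/H = 16100/21180 = 0.76015; exp(−0.76015) = 0.46760.
P = 151000 × 0.46760 = 70608 Pa.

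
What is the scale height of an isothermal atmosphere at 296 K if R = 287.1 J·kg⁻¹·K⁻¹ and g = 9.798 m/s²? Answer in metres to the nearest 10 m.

The scale height of an isothermal atmosphere is H = RT/g.
H = 287.1 × 296 / 9.798 = 84982/9.798 = 8673.4 m.

H ≈ 8670 m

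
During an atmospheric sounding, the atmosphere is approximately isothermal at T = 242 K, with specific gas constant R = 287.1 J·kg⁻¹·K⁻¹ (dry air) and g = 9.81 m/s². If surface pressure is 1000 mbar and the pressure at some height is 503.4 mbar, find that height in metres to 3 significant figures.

z ≈ 4860 m

Scale height: H = RT/g = 287.1 × 242 / 9.81 = 7082.4 m.
Invert the barometric formula: z = H ln(P₀/P).
P₀/P = 1000/503.4 = 1.9865; ln(1.9865) = 0.68637.
z = 7082.4 × 0.68637 = 4861.1 m.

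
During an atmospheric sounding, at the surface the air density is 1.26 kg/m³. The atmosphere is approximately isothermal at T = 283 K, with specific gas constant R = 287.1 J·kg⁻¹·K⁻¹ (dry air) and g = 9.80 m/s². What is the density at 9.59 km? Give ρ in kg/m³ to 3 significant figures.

ρ ≈ 0.396 kg/m³

Scale height: H = RT/g = 287.1 × 283 / 9.80 = 8290.7 m.
In an isothermal atmosphere, density decays like pressure: ρ = ρ₀ exp(−z/H).
z/H = 9590.0/8290.7 = 1.1567; exp(−1.1567) = 0.31452.
ρ = 1.26 × 0.31452 = 0.39630 kg/m³.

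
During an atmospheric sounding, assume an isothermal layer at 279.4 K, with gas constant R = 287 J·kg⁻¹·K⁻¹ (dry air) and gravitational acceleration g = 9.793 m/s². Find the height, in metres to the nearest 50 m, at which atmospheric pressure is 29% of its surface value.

Scale height: H = RT/g = 287 × 279.4 / 9.793 = 8188.3 m.
Set P/P₀ = exp(−z/H) = 0.29, so z = −H ln(0.29).
−ln(0.29) = 1.2379; z = 8188.3 × 1.2379 = 10136 m.

z ≈ 10150 m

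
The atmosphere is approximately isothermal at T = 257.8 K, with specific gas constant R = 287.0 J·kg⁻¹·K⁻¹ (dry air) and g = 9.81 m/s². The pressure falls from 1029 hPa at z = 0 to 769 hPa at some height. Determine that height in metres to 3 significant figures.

z ≈ 2200 m

Scale height: H = RT/g = 287.0 × 257.8 / 9.81 = 7542.2 m.
Invert the barometric formula: z = H ln(P₀/P).
P₀/P = 1029/769 = 1.3381; ln(1.3381) = 0.29125.
z = 7542.2 × 0.29125 = 2196.7 m.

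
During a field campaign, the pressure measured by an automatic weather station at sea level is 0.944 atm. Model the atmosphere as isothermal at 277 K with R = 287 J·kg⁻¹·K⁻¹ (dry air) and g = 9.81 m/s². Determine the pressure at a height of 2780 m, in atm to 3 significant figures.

Scale height: H = RT/g = 287 × 277 / 9.81 = 8103.9 m.
Barometric formula: P = P₀ exp(−z/H).
z/H = 2780.0/8103.9 = 0.34304; exp(−0.34304) = 0.70961.
P = 0.944 × 0.70961 = 0.66987 atm.

P ≈ 0.670 atm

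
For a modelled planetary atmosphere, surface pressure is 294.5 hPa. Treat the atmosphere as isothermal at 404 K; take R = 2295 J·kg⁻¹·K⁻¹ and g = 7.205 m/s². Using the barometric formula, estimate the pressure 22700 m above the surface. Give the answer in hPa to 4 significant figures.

P ≈ 246.9 hPa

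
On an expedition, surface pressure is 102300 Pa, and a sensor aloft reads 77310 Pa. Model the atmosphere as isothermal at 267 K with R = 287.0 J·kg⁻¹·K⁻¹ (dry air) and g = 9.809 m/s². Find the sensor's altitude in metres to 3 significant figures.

z ≈ 2190 m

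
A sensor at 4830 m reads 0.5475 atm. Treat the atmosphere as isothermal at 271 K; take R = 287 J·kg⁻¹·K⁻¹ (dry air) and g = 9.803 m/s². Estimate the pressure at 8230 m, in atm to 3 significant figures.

Scale height: H = RT/g = 287 × 271 / 9.803 = 7934.0 m.
Between two levels, P₂ = P₁ exp(−Δz/H) with Δz = z₂ − z₁.
Δz = 8230.0 − 4830.0 = 3400.0 m; Δz/H = 3400.0/7934.0 = 0.42854.
P₂ = 0.5475 × exp(−0.42854) = 0.5475 × 0.65146 = 0.35667 atm.

P ≈ 0.357 atm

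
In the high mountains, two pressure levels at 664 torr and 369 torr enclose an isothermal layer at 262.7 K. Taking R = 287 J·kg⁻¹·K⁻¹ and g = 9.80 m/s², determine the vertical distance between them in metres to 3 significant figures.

Hypsometric equation: Δz = (R T̄/g) ln(P₁/P₂).
R T̄/g = 287 × 262.7 / 9.80 = 7693.4 m.
ln(664/369) = ln(1.7995) = 0.58751.
Δz = 7693.4 × 0.58751 = 4519.9 m.

Δz ≈ 4520 m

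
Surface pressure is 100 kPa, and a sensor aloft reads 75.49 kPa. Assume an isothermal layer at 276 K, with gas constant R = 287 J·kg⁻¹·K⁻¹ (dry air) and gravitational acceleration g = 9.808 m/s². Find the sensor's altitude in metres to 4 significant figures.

Scale height: H = RT/g = 287 × 276 / 9.808 = 8076.3 m.
Invert the barometric formula: z = H ln(P₀/P).
P₀/P = 100/75.49 = 1.3247; ln(1.3247) = 0.28119.
z = 8076.3 × 0.28119 = 2271.0 m.

z ≈ 2271 m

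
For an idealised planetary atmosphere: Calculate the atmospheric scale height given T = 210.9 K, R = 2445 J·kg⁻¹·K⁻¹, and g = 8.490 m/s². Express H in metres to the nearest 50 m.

H ≈ 60750 m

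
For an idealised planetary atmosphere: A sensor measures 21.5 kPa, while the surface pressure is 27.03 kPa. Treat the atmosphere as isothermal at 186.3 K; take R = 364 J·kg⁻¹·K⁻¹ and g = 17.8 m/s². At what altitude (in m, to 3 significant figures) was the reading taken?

Scale height: H = RT/g = 364 × 186.3 / 17.8 = 3809.7 m.
Invert the barometric formula: z = H ln(P₀/P).
P₀/P = 27.03/21.5 = 1.2572; ln(1.2572) = 0.22889.
z = 3809.7 × 0.22889 = 872.00 m.

z ≈ 872 m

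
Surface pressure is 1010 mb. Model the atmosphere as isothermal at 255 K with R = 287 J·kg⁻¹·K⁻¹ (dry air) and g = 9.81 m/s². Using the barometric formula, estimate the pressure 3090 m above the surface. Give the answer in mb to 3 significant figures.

Scale height: H = RT/g = 287 × 255 / 9.81 = 7460.2 m.
Barometric formula: P = P₀ exp(−z/H).
z/H = 3090.0/7460.2 = 0.41420; exp(−0.41420) = 0.66087.
P = 1010 × 0.66087 = 667.48 mb.

P ≈ 667 mb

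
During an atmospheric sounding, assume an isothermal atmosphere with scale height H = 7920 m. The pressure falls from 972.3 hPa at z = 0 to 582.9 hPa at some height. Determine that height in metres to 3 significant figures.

Invert the barometric formula: z = H ln(P₀/P).
P₀/P = 972.3/582.9 = 1.6680; ln(1.6680) = 0.51163.
z = 7920.0 × 0.51163 = 4052.1 m.

z ≈ 4050 m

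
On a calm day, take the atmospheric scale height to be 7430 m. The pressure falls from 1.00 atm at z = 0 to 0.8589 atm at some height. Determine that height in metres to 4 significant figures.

z ≈ 1130 m

Invert the barometric formula: z = H ln(P₀/P).
P₀/P = 1.00/0.8589 = 1.1643; ln(1.1643) = 0.15212.
z = 7430.0 × 0.15212 = 1130.3 m.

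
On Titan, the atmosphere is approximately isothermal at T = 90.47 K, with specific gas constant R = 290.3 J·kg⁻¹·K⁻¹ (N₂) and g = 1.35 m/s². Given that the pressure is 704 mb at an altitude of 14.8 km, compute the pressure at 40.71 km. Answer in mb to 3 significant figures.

P ≈ 186 mb

Scale height: H = RT/g = 290.3 × 90.47 / 1.35 = 19454 m.
Between two levels, P₂ = P₁ exp(−Δz/H) with Δz = z₂ − z₁.
Δz = 40710 − 14800 = 25910 m; Δz/H = 25910/19454 = 1.3319.
P₂ = 704 × exp(−1.3319) = 704 × 0.26398 = 185.84 mb.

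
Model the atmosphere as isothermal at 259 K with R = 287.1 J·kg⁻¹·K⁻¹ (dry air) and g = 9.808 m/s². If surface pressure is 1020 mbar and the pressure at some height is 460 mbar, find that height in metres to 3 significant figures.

Scale height: H = RT/g = 287.1 × 259 / 9.808 = 7581.5 m.
Invert the barometric formula: z = H ln(P₀/P).
P₀/P = 1020/460 = 2.2174; ln(2.2174) = 0.79634.
z = 7581.5 × 0.79634 = 6037.5 m.

z ≈ 6040 m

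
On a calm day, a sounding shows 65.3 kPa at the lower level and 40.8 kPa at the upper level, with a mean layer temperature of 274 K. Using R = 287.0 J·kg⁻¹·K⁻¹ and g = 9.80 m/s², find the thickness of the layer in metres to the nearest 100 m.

Δz ≈ 3800 m

Hypsometric equation: Δz = (R T̄/g) ln(P₁/P₂).
R T̄/g = 287.0 × 274 / 9.80 = 8024.3 m.
ln(65.3/40.8) = ln(1.6005) = 0.47032.
Δz = 8024.3 × 0.47032 = 3774.0 m.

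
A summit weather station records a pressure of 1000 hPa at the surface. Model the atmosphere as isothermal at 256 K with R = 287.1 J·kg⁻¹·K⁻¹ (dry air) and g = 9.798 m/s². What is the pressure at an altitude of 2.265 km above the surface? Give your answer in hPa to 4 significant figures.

Scale height: H = RT/g = 287.1 × 256 / 9.798 = 7501.3 m.
Barometric formula: P = P₀ exp(−z/H).
z/H = 2265.0/7501.3 = 0.30195; exp(−0.30195) = 0.73938.
P = 1000 × 0.73938 = 739.38 hPa.

P ≈ 739.4 hPa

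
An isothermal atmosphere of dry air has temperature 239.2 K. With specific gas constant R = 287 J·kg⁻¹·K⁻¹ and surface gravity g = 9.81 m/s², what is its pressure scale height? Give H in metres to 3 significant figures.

The scale height of an isothermal atmosphere is H = RT/g.
H = 287 × 239.2 / 9.81 = 68650/9.81 = 6998.0 m.

H ≈ 7000 m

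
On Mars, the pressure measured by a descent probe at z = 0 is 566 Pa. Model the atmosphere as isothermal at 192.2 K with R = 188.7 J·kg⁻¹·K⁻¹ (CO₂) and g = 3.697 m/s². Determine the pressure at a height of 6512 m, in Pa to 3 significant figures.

Scale height: H = RT/g = 188.7 × 192.2 / 3.697 = 9810.2 m.
Barometric formula: P = P₀ exp(−z/H).
z/H = 6512.0/9810.2 = 0.66380; exp(−0.66380) = 0.51489.
P = 566 × 0.51489 = 291.43 Pa.

P ≈ 291 Pa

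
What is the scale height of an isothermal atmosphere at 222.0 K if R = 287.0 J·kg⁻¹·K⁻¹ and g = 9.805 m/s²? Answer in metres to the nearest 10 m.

The scale height of an isothermal atmosphere is H = RT/g.
H = 287.0 × 222.0 / 9.805 = 63714/9.805 = 6498.1 m.

H ≈ 6500 m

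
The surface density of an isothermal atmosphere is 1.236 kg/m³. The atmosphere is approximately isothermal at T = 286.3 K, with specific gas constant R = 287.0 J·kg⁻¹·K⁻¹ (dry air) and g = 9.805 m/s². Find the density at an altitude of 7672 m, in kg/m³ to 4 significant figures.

ρ ≈ 0.4948 kg/m³

Scale height: H = RT/g = 287.0 × 286.3 / 9.805 = 8380.2 m.
In an isothermal atmosphere, density decays like pressure: ρ = ρ₀ exp(−z/H).
z/H = 7672.0/8380.2 = 0.91549; exp(−0.91549) = 0.40032.
ρ = 1.236 × 0.40032 = 0.49480 kg/m³.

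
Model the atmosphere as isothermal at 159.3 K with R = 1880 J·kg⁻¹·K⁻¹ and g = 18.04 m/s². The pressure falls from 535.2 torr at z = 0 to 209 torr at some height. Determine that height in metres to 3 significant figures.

Scale height: H = RT/g = 1880 × 159.3 / 18.04 = 16601 m.
Invert the barometric formula: z = H ln(P₀/P).
P₀/P = 535.2/209 = 2.5608; ln(2.5608) = 0.94032.
z = 16601 × 0.94032 = 15610 m.

z ≈ 15600 m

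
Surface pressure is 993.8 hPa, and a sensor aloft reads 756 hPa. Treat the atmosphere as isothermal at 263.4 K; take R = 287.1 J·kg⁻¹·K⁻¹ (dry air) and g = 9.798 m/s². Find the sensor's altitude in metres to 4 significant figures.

Scale height: H = RT/g = 287.1 × 263.4 / 9.798 = 7718.1 m.
Invert the barometric formula: z = H ln(P₀/P).
P₀/P = 993.8/756 = 1.3146; ln(1.3146) = 0.27353.
z = 7718.1 × 0.27353 = 2111.1 m.

z ≈ 2111 m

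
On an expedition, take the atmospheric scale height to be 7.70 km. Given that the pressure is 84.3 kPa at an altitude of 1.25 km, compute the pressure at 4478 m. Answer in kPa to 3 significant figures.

Between two levels, P₂ = P₁ exp(−Δz/H) with Δz = z₂ − z₁.
Δz = 4478.0 − 1250.0 = 3228.0 m; Δz/H = 3228.0/7700.0 = 0.41922.
P₂ = 84.3 × exp(−0.41922) = 84.3 × 0.65756 = 55.432 kPa.

P ≈ 55.4 kPa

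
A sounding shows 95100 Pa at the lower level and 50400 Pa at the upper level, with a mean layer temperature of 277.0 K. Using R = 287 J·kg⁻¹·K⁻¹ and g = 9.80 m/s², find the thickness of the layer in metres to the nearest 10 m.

Δz ≈ 5150 m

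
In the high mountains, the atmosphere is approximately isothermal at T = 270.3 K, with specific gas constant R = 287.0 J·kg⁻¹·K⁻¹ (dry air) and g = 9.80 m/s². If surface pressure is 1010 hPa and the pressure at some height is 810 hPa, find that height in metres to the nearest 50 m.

Scale height: H = RT/g = 287.0 × 270.3 / 9.80 = 7915.9 m.
Invert the barometric formula: z = H ln(P₀/P).
P₀/P = 1010/810 = 1.2469; ln(1.2469) = 0.22066.
z = 7915.9 × 0.22066 = 1746.7 m.

z ≈ 1750 m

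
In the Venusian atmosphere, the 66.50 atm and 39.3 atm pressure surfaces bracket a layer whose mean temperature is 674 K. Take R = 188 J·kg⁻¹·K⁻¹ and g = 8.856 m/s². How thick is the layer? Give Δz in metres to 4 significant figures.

Hypsometric equation: Δz = (R T̄/g) ln(P₁/P₂).
R T̄/g = 188 × 674 / 8.856 = 14308 m.
ln(66.50/39.3) = ln(1.6921) = 0.52597.
Δz = 14308 × 0.52597 = 7525.6 m.

Δz ≈ 7526 m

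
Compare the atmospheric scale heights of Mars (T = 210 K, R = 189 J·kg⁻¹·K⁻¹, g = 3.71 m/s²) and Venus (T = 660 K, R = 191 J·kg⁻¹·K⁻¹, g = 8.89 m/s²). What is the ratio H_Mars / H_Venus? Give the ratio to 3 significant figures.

H_Mars/H_Venus ≈ 0.754

H = RT/g for each body.
H_Mars = 189 × 210 / 3.71 = 10698 m.
H_Venus = 191 × 660 / 8.89 = 14180 m.
H_Mars/H_Venus = 10698/14180 = 0.75444.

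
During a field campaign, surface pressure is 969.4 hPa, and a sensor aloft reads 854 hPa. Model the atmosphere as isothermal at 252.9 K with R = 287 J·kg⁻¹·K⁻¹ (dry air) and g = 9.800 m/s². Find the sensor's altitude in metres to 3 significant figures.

z ≈ 939 m

Scale height: H = RT/g = 287 × 252.9 / 9.800 = 7406.4 m.
Invert the barometric formula: z = H ln(P₀/P).
P₀/P = 969.4/854 = 1.1351; ln(1.1351) = 0.12672.
z = 7406.4 × 0.12672 = 938.54 m.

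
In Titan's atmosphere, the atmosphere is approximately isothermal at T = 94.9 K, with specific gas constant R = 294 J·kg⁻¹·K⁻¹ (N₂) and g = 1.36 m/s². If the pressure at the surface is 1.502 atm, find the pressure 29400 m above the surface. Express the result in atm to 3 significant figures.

Scale height: H = RT/g = 294 × 94.9 / 1.36 = 20515 m.
Barometric formula: P = P₀ exp(−z/H).
z/H = 29400/20515 = 1.4331; exp(−1.4331) = 0.23857.
P = 1.502 × 0.23857 = 0.35833 atm.

P ≈ 0.358 atm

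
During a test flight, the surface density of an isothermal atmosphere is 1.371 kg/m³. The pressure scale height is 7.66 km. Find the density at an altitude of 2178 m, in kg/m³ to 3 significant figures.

ρ ≈ 1.03 kg/m³

In an isothermal atmosphere, density decays like pressure: ρ = ρ₀ exp(−z/H).
z/H = 2178.0/7660.0 = 0.28433; exp(−0.28433) = 0.75252.
ρ = 1.371 × 0.75252 = 1.0317 kg/m³.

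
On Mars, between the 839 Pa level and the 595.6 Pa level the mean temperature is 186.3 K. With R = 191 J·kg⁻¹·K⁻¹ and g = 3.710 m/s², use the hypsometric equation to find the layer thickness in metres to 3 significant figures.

Hypsometric equation: Δz = (R T̄/g) ln(P₁/P₂).
R T̄/g = 191 × 186.3 / 3.710 = 9591.2 m.
ln(839/595.6) = ln(1.4087) = 0.34267.
Δz = 9591.2 × 0.34267 = 3286.6 m.

Δz ≈ 3290 m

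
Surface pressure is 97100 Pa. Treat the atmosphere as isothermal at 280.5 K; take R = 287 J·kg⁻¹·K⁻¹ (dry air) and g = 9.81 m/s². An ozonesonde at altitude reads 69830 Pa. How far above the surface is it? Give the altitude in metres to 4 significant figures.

Scale height: H = RT/g = 287 × 280.5 / 9.81 = 8206.3 m.
Invert the barometric formula: z = H ln(P₀/P).
P₀/P = 97100/69830 = 1.3905; ln(1.3905) = 0.32966.
z = 8206.3 × 0.32966 = 2705.3 m.

z ≈ 2705 m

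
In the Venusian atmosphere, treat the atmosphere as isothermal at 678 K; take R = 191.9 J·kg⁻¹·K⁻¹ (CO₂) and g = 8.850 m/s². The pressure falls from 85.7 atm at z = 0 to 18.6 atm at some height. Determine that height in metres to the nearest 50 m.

Scale height: H = RT/g = 191.9 × 678 / 8.850 = 14701 m.
Invert the barometric formula: z = H ln(P₀/P).
P₀/P = 85.7/18.6 = 4.6075; ln(4.6075) = 1.5277.
z = 14701 × 1.5277 = 22459 m.

z ≈ 22450 m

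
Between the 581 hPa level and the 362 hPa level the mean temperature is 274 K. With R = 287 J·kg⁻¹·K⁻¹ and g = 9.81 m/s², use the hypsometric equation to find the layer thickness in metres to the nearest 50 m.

Hypsometric equation: Δz = (R T̄/g) ln(P₁/P₂).
R T̄/g = 287 × 274 / 9.81 = 8016.1 m.
ln(581/362) = ln(1.6050) = 0.47312.
Δz = 8016.1 × 0.47312 = 3792.6 m.

Δz ≈ 3800 m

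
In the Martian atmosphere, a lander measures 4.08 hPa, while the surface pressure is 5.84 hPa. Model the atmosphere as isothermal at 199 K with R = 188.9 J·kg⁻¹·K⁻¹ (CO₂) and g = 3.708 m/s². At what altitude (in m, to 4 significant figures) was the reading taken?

z ≈ 3636 m

Scale height: H = RT/g = 188.9 × 199 / 3.708 = 10138 m.
Invert the barometric formula: z = H ln(P₀/P).
P₀/P = 5.84/4.08 = 1.4314; ln(1.4314) = 0.35865.
z = 10138 × 0.35865 = 3636.0 m.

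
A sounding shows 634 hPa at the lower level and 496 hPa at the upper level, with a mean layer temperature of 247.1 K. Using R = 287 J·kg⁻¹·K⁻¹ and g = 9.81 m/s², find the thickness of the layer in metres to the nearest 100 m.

Δz ≈ 1800 m

Hypsometric equation: Δz = (R T̄/g) ln(P₁/P₂).
R T̄/g = 287 × 247.1 / 9.81 = 7229.1 m.
ln(634/496) = ln(1.2782) = 0.24545.
Δz = 7229.1 × 0.24545 = 1774.4 m.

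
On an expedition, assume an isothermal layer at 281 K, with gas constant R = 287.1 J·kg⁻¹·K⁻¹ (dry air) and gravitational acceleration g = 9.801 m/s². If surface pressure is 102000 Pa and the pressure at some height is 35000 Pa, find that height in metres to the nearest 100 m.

Scale height: H = RT/g = 287.1 × 281 / 9.801 = 8231.3 m.
Invert the barometric formula: z = H ln(P₀/P).
P₀/P = 102000/35000 = 2.9143; ln(2.9143) = 1.0696.
z = 8231.3 × 1.0696 = 8804.2 m.

z ≈ 8800 m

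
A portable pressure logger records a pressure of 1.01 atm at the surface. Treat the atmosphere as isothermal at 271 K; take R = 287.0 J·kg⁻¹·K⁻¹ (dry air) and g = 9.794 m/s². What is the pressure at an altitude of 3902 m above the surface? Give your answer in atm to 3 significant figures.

P ≈ 0.618 atm

Scale height: H = RT/g = 287.0 × 271 / 9.794 = 7941.3 m.
Barometric formula: P = P₀ exp(−z/H).
z/H = 3902.0/7941.3 = 0.49136; exp(−0.49136) = 0.61179.
P = 1.01 × 0.61179 = 0.61791 atm.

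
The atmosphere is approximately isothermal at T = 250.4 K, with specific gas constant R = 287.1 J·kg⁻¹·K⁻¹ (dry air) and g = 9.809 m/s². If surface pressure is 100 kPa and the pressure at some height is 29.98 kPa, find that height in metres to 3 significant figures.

z ≈ 8830 m

Scale height: H = RT/g = 287.1 × 250.4 / 9.809 = 7329.0 m.
Invert the barometric formula: z = H ln(P₀/P).
P₀/P = 100/29.98 = 3.3356; ln(3.3356) = 1.2047.
z = 7329.0 × 1.2047 = 8829.2 m.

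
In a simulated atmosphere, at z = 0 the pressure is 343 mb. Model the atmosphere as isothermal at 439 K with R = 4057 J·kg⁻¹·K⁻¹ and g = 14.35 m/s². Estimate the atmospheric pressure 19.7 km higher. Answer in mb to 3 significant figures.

P ≈ 293 mb

Scale height: H = RT/g = 4057 × 439 / 14.35 = 124110 m.
Barometric formula: P = P₀ exp(−z/H).
z/H = 19700/124110 = 0.15873; exp(−0.15873) = 0.85323.
P = 343 × 0.85323 = 292.66 mb.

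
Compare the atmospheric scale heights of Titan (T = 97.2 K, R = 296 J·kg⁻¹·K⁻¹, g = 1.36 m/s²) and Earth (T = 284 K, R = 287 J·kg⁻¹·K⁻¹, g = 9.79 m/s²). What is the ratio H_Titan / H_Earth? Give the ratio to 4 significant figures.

H_Titan/H_Earth ≈ 2.541

H = RT/g for each body.
H_Titan = 296 × 97.2 / 1.36 = 21155 m.
H_Earth = 287 × 284 / 9.79 = 8325.6 m.
H_Titan/H_Earth = 21155/8325.6 = 2.5410.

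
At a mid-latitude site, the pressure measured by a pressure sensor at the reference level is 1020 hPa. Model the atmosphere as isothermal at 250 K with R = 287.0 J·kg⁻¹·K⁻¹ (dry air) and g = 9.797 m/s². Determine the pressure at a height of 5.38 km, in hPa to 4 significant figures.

Scale height: H = RT/g = 287.0 × 250 / 9.797 = 7323.7 m.
Barometric formula: P = P₀ exp(−z/H).
z/H = 5380.0/7323.7 = 0.73460; exp(−0.73460) = 0.47970.
P = 1020 × 0.47970 = 489.29 hPa.

P ≈ 489.3 hPa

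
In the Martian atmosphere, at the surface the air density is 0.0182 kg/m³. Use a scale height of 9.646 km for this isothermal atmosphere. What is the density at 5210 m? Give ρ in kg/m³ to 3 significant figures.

In an isothermal atmosphere, density decays like pressure: ρ = ρ₀ exp(−z/H).
z/H = 5210.0/9646.0 = 0.54012; exp(−0.54012) = 0.58268.
ρ = 0.0182 × 0.58268 = 0.010605 kg/m³.

ρ ≈ 0.0106 kg/m³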